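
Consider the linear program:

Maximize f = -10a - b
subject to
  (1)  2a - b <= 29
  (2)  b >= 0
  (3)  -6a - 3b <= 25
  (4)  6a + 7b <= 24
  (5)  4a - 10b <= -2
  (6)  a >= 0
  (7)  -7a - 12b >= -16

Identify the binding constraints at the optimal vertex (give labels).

Feasible corners and f = -10a - b:
  (0, 1/5) → f = -1/5
  (68/59, 39/59) → f = -719/59
  (0, 4/3) → f = -4/3

The maximum is at (0, 1/5). Substituting into each constraint, equality holds for (5) and (6); the remaining constraints have slack.

(5) and (6)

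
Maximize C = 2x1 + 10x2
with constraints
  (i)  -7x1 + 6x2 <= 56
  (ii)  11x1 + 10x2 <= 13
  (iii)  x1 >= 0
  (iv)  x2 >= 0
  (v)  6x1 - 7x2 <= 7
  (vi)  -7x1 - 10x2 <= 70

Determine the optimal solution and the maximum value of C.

Feasible corners and C = 2x1 + 10x2:
  (0, 13/10) → C = 13
  (161/137, 1/137) → C = 332/137
  (0, 0) → C = 0
  (7/6, 0) → C = 7/3

At the optimal vertex, 11x1 + 10x2 = 13 and x1 = 0.
Solving simultaneously gives x1 = 0, x2 = 13/10.

x1 = 0, x2 = 13/10, maximum C = 13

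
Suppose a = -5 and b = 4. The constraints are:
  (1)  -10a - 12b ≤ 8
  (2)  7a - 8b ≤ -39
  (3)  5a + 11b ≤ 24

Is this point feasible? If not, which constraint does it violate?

feasible

(1): 2 ≤ 8 ✓
(2): -67 ≤ -39 ✓
(3): 19 ≤ 24 ✓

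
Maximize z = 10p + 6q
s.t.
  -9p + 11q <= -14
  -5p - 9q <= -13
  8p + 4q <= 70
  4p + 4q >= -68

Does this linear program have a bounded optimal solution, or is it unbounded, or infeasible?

Corner points and z = 10p + 6q:
  (269/136, 47/136) → z = 743/34
  (413/62, 259/62) → z = 2842/31
  (289/26, -123/26) → z = 1076/13
The feasible region has finitely many vertices and no improving ray; the maximum is 2842/31 at (413/62, 259/62).

bounded optimum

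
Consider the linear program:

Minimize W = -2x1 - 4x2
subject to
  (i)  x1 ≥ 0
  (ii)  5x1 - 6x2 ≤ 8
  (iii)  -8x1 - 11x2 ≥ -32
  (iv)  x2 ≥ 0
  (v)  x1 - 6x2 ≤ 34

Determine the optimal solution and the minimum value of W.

x1 = 0, x2 = 32/11, minimum W = -128/11

Feasible corners and W = -2x1 - 4x2:
  (0, 32/11) → W = -128/11
  (0, 0) → W = 0
  (280/103, 96/103) → W = -944/103
  (8/5, 0) → W = -16/5

The binding constraints are x1 = 0 and -8x1 - 11x2 = -32.
Solving simultaneously gives x1 = 0, x2 = 32/11.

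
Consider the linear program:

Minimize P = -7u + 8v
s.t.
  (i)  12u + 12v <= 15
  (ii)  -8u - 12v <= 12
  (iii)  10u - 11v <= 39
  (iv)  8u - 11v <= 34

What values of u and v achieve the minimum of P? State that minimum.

u = 5/2, v = -14/11, minimum P = -609/22

The feasible region is unbounded (it extends along (-1, 1), (-3, 2)), but P strictly increases along every unbounded feasible direction, so there is no improving ray and the minimum is attained at a vertex.

The optimum lies where 10u - 11v = 39 and 8u - 11v = 34.
Solving simultaneously gives u = 5/2, v = -14/11.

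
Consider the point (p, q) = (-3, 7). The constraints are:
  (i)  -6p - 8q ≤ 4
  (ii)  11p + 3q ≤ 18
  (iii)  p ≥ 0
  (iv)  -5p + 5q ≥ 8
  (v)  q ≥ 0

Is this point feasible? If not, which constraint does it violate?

Constraint (iii): p = -3, which is not ≥ 0. All other constraints are satisfied.

not feasible — violates (iii)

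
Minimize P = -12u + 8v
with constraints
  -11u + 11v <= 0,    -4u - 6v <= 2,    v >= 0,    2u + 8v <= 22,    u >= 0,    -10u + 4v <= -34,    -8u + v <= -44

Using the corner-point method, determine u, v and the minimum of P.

The binding constraints are v = 0 and 2u + 8v = 22.
Solving simultaneously gives u = 11, v = 0.

u = 11, v = 0, minimum P = -132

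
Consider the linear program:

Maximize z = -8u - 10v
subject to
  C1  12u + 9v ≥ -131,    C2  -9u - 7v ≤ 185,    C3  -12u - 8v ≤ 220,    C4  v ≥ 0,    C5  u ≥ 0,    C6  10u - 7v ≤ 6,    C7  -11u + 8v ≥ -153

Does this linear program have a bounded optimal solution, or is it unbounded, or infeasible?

bounded optimum

Feasible corners and z = -8u - 10v:
  (0, 0) → z = 0
  (3/5, 0) → z = -24/5
The feasible region has finitely many vertices and no improving ray; the maximum is 0 at (0, 0).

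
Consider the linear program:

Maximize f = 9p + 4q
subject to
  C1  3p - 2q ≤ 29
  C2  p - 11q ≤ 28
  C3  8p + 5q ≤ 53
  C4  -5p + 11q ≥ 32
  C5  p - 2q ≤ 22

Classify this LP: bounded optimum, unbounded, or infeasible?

Vertices and f = 9p + 4q:
  (-15, -43/11) → f = -1657/11
  (423/113, 521/113) → f = 5891/113
The feasible region has finitely many vertices and no improving ray; the maximum is 5891/113 at (423/113, 521/113).

bounded optimum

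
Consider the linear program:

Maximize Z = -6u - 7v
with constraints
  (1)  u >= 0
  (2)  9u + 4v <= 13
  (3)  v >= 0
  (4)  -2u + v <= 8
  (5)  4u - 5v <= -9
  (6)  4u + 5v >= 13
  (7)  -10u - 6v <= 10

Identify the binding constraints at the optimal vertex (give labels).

(1) and (6)

Vertices and Z = -6u - 7v:
  (0, 13/4) → Z = -91/4
  (0, 13/5) → Z = -91/5
  (13/29, 65/29) → Z = -533/29

The maximum is at (0, 13/5). Substituting into each constraint, equality holds for (1) and (6); the remaining constraints have slack.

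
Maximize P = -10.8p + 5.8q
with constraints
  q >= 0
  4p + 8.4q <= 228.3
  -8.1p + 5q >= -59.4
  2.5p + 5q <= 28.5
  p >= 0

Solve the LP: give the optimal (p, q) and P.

p = 0, q = 5.7, maximum P = 33.06

Extreme points and P = -10.8p + 5.8q:
  (22/3, 0) → P = -396/5
  (0, 0) → P = 0
  (879/106, 1647/1060) → P = -426897/5300
  (0, 57/10) → P = 1653/50

The binding constraints are 2.5p + 5q = 28.5 and p = 0.
Solving simultaneously gives p = 0, q = 57/10.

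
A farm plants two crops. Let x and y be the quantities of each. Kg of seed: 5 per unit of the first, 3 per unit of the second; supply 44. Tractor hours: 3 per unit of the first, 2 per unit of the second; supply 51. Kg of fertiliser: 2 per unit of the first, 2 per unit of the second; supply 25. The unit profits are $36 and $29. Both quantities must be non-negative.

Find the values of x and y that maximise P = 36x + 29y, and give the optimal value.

Feasible corners and P = 36x + 29y:
  (0, 0) → P = 0
  (0, 25/2) → P = 725/2
  (44/5, 0) → P = 1584/5
  (13/4, 37/4) → P = 1541/4

The binding constraints are 5x + 3y = 44 and 2x + 2y = 25.
Solving simultaneously gives x = 13/4, y = 37/4.

x = 13/4, y = 37/4, maximum P = 1541/4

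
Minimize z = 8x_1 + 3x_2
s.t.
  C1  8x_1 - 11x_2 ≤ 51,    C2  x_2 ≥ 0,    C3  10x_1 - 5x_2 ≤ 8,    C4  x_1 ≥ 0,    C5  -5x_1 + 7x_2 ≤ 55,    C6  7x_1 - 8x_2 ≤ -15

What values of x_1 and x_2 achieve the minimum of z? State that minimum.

x_1 = 0, x_2 = 15/8, minimum z = 45/8

Extreme points and z = 8x_1 + 3x_2:
  (331/45, 118/9) → z = 4418/45
  (139/45, 206/45) → z = 346/9
  (0, 55/7) → z = 165/7
  (0, 15/8) → z = 45/8

The optimum lies where x_1 = 0 and 7x_1 - 8x_2 = -15.
Solving simultaneously gives x_1 = 0, x_2 = 15/8.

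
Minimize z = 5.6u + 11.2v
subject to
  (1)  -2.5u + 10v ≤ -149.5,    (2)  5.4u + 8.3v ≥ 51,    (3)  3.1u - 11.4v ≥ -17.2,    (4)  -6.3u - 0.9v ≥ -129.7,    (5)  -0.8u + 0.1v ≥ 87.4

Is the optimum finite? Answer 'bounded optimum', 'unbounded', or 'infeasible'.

The boundaries -2.5u + 10v = -149.5 and 3.1u - 11.4v = -17.2 meet at (-750.52, -202.58), but that point violates 5.4u + 8.3v ≥ 51. Every candidate vertex is excluded by some other constraint, so the feasible region is empty.

infeasible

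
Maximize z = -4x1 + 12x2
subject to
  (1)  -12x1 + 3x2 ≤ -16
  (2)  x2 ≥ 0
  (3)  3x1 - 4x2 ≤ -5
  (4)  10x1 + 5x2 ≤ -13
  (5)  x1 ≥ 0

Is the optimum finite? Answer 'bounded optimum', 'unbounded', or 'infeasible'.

The boundaries -12x1 + 3x2 = -16 and 3x1 - 4x2 = -5 meet at (79/39, 36/13), but that point violates 10x1 + 5x2 ≤ -13. Every candidate vertex is excluded by some other constraint, so the feasible region is empty.

infeasible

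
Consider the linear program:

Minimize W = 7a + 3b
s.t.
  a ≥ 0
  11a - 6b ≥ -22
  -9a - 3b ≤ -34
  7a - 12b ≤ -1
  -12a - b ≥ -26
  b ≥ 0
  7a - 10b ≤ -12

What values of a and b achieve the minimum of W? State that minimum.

Extreme points and W = 7a + 3b:
  (46/29, 572/87) → W = 894/29
  (134/83, 550/83) → W = 2588/83
  (44/27, 58/9) → W = 830/27

a = 44/27, b = 58/9, minimum W = 830/27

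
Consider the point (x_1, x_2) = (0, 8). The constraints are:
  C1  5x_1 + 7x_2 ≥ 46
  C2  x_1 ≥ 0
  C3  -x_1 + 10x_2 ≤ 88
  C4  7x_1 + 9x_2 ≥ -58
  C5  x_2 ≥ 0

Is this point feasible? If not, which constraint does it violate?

feasible

C1: 56 ≥ 46 ✓
C2: 0 ≥ 0 ✓
C3: 80 ≤ 88 ✓
C4: 72 ≥ -58 ✓
C5: 8 ≥ 0 ✓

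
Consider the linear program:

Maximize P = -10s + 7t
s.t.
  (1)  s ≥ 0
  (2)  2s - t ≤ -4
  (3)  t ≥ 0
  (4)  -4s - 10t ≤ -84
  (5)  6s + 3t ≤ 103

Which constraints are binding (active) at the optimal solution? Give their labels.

(1) and (5)

Extreme points and P = -10s + 7t:
  (0, 42/5) → P = 294/5
  (0, 103/3) → P = 721/3
  (11/6, 23/3) → P = 106/3
  (91/12, 115/6) → P = 175/3

The maximum is at (0, 103/3). Substituting into each constraint, equality holds for (1) and (5); the remaining constraints have slack.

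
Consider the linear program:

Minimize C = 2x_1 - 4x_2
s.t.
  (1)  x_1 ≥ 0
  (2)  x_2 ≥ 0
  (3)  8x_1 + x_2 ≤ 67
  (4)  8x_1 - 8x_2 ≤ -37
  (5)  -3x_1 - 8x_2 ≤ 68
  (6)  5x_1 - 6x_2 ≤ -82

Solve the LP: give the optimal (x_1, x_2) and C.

x_1 = 0, x_2 = 67, minimum C = -268

Vertices and C = 2x_1 - 4x_2:
  (0, 67) → C = -268
  (0, 41/3) → C = -164/3
  (320/53, 991/53) → C = -3324/53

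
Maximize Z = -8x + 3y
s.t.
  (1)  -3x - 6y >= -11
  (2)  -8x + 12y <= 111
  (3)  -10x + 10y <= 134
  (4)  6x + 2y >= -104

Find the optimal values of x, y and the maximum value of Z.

x = -327/20, y = -59/20, maximum Z = 2439/20

Extreme points and Z = -8x + 3y:
  (-89/14, 421/84) → Z = 1845/28
  (-249/20, 19/20) → Z = 2049/20
  (-327/20, -59/20) → Z = 2439/20
The feasible region is unbounded (it extends along (1, -3), (2, -1)), but Z strictly decreases along every unbounded feasible direction, so there is no improving ray and the maximum is attained at a vertex.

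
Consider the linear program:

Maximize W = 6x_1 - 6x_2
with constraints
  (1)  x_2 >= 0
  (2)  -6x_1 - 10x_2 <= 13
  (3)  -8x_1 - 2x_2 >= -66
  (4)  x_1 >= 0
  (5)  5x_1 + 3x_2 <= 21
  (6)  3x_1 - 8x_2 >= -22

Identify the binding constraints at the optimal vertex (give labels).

(1) and (5)

Vertices and W = 6x_1 - 6x_2:
  (0, 0) → W = 0
  (21/5, 0) → W = 126/5
  (0, 11/4) → W = -33/2
  (102/49, 173/49) → W = -426/49

The maximum is at (21/5, 0). Substituting into each constraint, equality holds for (1) and (5); the remaining constraints have slack.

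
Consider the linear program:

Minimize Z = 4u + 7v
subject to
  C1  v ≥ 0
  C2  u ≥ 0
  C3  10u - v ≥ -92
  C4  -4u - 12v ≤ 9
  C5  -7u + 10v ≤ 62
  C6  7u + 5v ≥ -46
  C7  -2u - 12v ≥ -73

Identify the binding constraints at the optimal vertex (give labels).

Extreme points and Z = 4u + 7v:
  (0, 0) → Z = 0
  (73/2, 0) → Z = 146
  (0, 73/12) → Z = 511/12

The minimum is at (0, 0). Substituting into each constraint, equality holds for C1 and C2; the remaining constraints have slack.

C1 and C2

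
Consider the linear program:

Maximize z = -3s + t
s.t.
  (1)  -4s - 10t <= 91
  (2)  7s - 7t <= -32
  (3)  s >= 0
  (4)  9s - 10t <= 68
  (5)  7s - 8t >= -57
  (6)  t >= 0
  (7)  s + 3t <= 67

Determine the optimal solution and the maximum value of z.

Extreme points and z = -3s + t:
  (0, 32/7) → z = 32/7
  (373/28, 501/28) → z = -309/14
  (0, 57/8) → z = 57/8
  (365/29, 526/29) → z = -569/29

The binding constraints are s = 0 and 7s - 8t = -57.
Solving simultaneously gives s = 0, t = 57/8.

s = 0, t = 57/8, maximum z = 57/8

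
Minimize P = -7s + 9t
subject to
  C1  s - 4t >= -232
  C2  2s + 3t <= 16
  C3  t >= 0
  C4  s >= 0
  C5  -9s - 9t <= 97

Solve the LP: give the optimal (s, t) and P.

Vertices and P = -7s + 9t:
  (8, 0) → P = -56
  (0, 16/3) → P = 48
  (0, 0) → P = 0

The binding constraints are 2s + 3t = 16 and t = 0.
Solving simultaneously gives s = 8, t = 0.

s = 8, t = 0, minimum P = -56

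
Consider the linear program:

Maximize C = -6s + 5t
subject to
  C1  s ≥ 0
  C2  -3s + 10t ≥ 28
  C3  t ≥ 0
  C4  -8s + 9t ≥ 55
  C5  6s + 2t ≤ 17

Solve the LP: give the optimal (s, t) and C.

At the optimal vertex, s = 0 and 6s + 2t = 17.
Solving simultaneously gives s = 0, t = 17/2.

s = 0, t = 17/2, maximum C = 85/2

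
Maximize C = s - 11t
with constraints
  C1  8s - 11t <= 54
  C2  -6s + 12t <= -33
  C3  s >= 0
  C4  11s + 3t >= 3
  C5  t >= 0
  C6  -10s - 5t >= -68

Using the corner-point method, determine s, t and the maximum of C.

Vertices and C = s - 11t:
  (27/4, 0) → C = 27/4
  (509/75, 2/75) → C = 487/75
  (11/2, 0) → C = 11/2
  (327/50, 13/25) → C = 41/50

s = 27/4, t = 0, maximum C = 27/4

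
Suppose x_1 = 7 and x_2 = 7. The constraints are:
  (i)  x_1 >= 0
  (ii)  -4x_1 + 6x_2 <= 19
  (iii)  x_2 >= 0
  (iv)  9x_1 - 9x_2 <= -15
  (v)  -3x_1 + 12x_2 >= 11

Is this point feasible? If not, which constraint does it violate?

not feasible — violates (iv)

Constraint (iv): 9x_1 - 9x_2 = 0, which is not ≤ -15. All other constraints are satisfied.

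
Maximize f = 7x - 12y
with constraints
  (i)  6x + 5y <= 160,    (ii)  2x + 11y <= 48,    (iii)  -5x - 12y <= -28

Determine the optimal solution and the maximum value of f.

Vertices and f = 7x - 12y:
  (190/7, -4/7) → f = 1378/7
  (1780/47, -632/47) → f = 20044/47
  (-268/31, 184/31) → f = -4084/31

The binding constraints are 6x + 5y = 160 and -5x - 12y = -28.
Solving simultaneously gives x = 1780/47, y = -632/47.

x = 1780/47, y = -632/47, maximum f = 20044/47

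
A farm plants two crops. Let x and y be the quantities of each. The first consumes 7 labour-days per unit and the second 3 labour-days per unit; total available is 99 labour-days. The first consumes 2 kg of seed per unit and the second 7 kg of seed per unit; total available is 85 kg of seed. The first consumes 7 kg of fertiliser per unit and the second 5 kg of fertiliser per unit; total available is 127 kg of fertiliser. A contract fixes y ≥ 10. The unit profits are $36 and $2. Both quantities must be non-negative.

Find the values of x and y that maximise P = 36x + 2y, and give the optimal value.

x = 15/2, y = 10, maximum P = 290

The optimum lies where 2x + 7y = 85 and y = 10.
Solving simultaneously gives x = 15/2, y = 10.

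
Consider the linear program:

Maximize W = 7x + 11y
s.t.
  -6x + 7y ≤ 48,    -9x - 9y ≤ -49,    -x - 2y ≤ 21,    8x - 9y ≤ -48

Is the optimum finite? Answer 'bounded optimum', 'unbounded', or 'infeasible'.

Extreme points and W = 7x + 11y:
  (-89/117, 242/39) → W = 7363/117
  (48, 48) → W = 864
  (1/17, 824/153) → W = 9127/153
The feasible region has finitely many vertices and no improving ray; the maximum is 864 at (48, 48).

bounded optimum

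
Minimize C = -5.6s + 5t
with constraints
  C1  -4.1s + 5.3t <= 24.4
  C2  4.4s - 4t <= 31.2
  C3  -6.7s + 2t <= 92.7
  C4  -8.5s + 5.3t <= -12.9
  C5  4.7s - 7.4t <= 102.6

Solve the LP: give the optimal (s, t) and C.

s = 38, t = 34, minimum C = -42.8

Extreme points and C = -5.6s + 5t:
  (38, 34) → C = -214/5
  (373/44, 26029/2332) → C = 97193/11660
  (-948/89, -1737/89) → C = -16881/445

The binding constraints are -4.1s + 5.3t = 24.4 and 4.4s - 4t = 31.2.
Solving simultaneously gives s = 38, t = 34.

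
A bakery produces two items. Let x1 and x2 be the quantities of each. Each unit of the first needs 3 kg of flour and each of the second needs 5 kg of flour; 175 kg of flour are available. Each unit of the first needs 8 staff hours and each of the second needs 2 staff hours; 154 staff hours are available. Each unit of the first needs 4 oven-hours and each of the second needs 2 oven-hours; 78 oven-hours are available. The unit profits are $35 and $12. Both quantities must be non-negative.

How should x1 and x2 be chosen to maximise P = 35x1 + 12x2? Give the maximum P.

Extreme points and P = 35x1 + 12x2:
  (0, 0) → P = 0
  (0, 35) → P = 420
  (77/4, 0) → P = 2695/4
  (20/7, 233/7) → P = 3496/7
  (19, 1) → P = 677

The binding constraints are 8x1 + 2x2 = 154 and 4x1 + 2x2 = 78.
Solving simultaneously gives x1 = 19, x2 = 1.

x1 = 19, x2 = 1, maximum P = 677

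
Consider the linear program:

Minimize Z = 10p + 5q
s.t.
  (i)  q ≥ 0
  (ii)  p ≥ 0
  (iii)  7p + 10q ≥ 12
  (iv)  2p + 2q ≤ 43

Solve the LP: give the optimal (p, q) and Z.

p = 0, q = 6/5, minimum Z = 6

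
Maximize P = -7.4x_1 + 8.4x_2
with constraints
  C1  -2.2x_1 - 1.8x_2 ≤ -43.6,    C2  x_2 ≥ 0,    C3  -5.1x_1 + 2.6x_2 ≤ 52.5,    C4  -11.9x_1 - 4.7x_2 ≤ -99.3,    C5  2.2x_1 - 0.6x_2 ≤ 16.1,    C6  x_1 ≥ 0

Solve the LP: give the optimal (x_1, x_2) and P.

x_1 = 524/19, x_2 = 2823/38, maximum P = 7979/19

Feasible corners and P = -7.4x_1 + 8.4x_2:
  (943/745, 16893/745) → P = 134923/745
  (919/88, 275/24) → P = 8347/440
  (524/19, 2823/38) → P = 7979/19

The binding constraints are -5.1x_1 + 2.6x_2 = 52.5 and 2.2x_1 - 0.6x_2 = 16.1.
Solving simultaneously gives x_1 = 524/19, x_2 = 2823/38.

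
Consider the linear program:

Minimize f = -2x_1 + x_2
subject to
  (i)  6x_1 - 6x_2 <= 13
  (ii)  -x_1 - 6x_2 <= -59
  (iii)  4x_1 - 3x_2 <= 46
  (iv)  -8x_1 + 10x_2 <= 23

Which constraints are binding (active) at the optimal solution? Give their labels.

Feasible corners and f = -2x_1 + x_2:
  (72/7, 341/42) → f = -523/42
  (67/3, 121/6) → f = -49/2
  (226/29, 495/58) → f = -409/58

The minimum is at (67/3, 121/6). Substituting into each constraint, equality holds for (i) and (iv); the remaining constraints have slack.

(i) and (iv)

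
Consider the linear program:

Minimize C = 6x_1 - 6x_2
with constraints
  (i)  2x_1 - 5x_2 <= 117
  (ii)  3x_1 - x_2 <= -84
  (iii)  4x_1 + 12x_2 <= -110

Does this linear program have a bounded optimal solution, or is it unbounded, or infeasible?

From the feasible point (-537/13, -519/13), moving in the direction (-12, 4) keeps every constraint satisfied while C decreases without bound.

unbounded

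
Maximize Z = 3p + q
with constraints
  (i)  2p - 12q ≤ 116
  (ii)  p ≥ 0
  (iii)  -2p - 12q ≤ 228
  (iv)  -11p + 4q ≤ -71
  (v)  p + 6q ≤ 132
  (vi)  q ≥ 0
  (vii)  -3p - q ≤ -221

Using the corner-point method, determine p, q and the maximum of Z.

p = 95, q = 37/6, maximum Z = 1747/6

Extreme points and Z = 3p + q:
  (95, 37/6) → Z = 1747/6
  (1384/19, 47/19) → Z = 221
  (1194/17, 175/17) → Z = 221

The optimum lies where 2p - 12q = 116 and p + 6q = 132.
Solving simultaneously gives p = 95, q = 37/6.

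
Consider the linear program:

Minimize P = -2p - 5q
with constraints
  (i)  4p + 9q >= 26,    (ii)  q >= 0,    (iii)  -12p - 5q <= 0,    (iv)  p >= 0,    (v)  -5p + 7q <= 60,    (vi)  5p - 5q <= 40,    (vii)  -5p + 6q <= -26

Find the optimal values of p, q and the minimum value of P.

Feasible corners and P = -2p - 5q:
  (13/2, 0) → P = -13
  (130/23, 26/69) → P = -910/69
  (8, 0) → P = -16
  (22, 14) → P = -114

p = 22, q = 14, minimum P = -114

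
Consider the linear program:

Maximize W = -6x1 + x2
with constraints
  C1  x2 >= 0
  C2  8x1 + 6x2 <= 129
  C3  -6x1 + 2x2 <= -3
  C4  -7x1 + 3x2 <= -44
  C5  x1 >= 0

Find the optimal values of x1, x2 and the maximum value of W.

The optimum lies where x2 = 0 and -7x1 + 3x2 = -44.
Solving simultaneously gives x1 = 44/7, x2 = 0.

x1 = 44/7, x2 = 0, maximum W = -264/7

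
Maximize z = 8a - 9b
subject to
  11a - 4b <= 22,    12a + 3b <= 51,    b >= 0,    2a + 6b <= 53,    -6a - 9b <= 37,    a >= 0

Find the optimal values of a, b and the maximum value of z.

Vertices and z = 8a - 9b:
  (10/3, 11/3) → z = -19/3
  (2, 0) → z = 16
  (49/22, 89/11) → z = -55
  (0, 0) → z = 0
  (0, 53/6) → z = -159/2

The optimum lies where 11a - 4b = 22 and b = 0.
Solving simultaneously gives a = 2, b = 0.

a = 2, b = 0, maximum z = 16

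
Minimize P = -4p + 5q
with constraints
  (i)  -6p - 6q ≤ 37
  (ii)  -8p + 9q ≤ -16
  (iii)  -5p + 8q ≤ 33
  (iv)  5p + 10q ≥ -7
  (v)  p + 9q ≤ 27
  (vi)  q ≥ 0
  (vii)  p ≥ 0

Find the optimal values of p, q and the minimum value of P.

p = 27, q = 0, minimum P = -108

Feasible corners and P = -4p + 5q:
  (43/9, 200/81) → P = -548/81
  (2, 0) → P = -8
  (27, 0) → P = -108

The optimum lies where p + 9q = 27 and q = 0.
Solving simultaneously gives p = 27, q = 0.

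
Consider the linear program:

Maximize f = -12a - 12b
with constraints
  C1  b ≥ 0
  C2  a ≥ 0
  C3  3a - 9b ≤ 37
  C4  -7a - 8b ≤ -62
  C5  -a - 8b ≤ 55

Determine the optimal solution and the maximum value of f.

Extreme points and f = -12a - 12b:
  (37/3, 0) → f = -148
  (62/7, 0) → f = -744/7
  (0, 31/4) → f = -93
The feasible region is unbounded (it extends along (0, 1), (3, 1)), but f strictly decreases along every unbounded feasible direction, so there is no improving ray and the maximum is attained at a vertex.

The optimum lies where a = 0 and -7a - 8b = -62.
Solving simultaneously gives a = 0, b = 31/4.

a = 0, b = 31/4, maximum f = -93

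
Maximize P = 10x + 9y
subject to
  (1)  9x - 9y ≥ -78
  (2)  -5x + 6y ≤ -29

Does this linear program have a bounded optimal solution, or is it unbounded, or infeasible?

From the feasible point (-81, -217/3), moving in the direction (6, 5) keeps every constraint satisfied while P increases without bound.

unbounded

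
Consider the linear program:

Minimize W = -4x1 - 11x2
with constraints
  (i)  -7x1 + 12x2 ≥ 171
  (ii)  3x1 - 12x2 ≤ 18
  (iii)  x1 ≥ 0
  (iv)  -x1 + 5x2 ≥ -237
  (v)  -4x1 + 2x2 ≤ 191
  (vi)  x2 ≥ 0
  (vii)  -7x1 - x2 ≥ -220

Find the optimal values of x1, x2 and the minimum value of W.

x1 = 83/6, x2 = 739/6, minimum W = -8461/6

Corner points and W = -4x1 - 11x2:
  (0, 57/4) → W = -627/4
  (2469/91, 391/13) → W = -39983/91
  (0, 191/2) → W = -2101/2
  (83/6, 739/6) → W = -8461/6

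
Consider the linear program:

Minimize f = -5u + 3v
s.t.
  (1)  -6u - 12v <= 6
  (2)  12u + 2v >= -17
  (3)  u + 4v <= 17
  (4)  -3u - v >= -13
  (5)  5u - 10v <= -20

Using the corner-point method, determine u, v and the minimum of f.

u = 3, v = 7/2, minimum f = -9/2

The binding constraints are u + 4v = 17 and 5u - 10v = -20.
Solving simultaneously gives u = 3, v = 7/2.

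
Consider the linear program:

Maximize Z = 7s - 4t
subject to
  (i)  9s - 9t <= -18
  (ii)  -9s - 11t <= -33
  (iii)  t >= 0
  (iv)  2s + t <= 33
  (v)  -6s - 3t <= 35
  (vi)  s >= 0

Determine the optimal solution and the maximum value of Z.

s = 31/3, t = 37/3, maximum Z = 23

The optimum lies where 9s - 9t = -18 and 2s + t = 33.
Solving simultaneously gives s = 31/3, t = 37/3.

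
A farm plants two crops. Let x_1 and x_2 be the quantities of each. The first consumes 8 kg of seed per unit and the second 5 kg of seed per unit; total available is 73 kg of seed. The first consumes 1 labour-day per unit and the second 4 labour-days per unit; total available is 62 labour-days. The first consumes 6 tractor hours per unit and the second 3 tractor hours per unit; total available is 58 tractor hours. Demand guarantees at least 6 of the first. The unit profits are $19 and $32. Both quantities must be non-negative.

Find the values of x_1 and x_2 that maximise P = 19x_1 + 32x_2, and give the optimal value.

At the optimal vertex, 8x_1 + 5x_2 = 73 and x_1 = 6.
Solving simultaneously gives x_1 = 6, x_2 = 5.

x_1 = 6, x_2 = 5, maximum P = 274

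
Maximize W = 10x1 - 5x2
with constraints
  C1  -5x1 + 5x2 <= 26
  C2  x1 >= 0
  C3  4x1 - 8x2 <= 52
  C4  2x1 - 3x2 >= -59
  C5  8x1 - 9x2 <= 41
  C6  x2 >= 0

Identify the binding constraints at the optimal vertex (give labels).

Feasible corners and W = 10x1 - 5x2:
  (0, 26/5) → W = -26
  (217/5, 243/5) → W = 191
  (0, 0) → W = 0
  (109, 277/3) → W = 1885/3
  (41/8, 0) → W = 205/4

The maximum is at (109, 277/3). Substituting into each constraint, equality holds for C4 and C5; the remaining constraints have slack.

C4 and C5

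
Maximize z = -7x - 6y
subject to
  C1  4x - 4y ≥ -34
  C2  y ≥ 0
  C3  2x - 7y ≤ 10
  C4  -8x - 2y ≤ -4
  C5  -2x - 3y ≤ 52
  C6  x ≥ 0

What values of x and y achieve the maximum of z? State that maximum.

Vertices and z = -7x - 6y:
  (0, 17/2) → z = -51
  (5, 0) → z = -35
  (1/2, 0) → z = -7/2
  (0, 2) → z = -12
The feasible region is unbounded (it extends along (1, 1), (7, 2)), but z strictly decreases along every unbounded feasible direction, so there is no improving ray and the maximum is attained at a vertex.

x = 1/2, y = 0, maximum z = -7/2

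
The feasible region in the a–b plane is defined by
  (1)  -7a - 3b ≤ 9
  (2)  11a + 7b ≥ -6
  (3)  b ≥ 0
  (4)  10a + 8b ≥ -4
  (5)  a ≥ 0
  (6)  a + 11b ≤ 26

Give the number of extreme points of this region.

The feasible vertices (each the meet of two boundaries and inside every other half-plane) are:
  (0, 0)
  (26, 0)
  (0, 26/11)

3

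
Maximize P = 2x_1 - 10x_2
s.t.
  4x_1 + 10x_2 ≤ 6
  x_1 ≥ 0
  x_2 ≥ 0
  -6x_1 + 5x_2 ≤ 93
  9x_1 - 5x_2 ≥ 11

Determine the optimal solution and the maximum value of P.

Corner points and P = 2x_1 - 10x_2:
  (3/2, 0) → P = 3
  (14/11, 1/11) → P = 18/11
  (11/9, 0) → P = 22/9

x_1 = 3/2, x_2 = 0, maximum P = 3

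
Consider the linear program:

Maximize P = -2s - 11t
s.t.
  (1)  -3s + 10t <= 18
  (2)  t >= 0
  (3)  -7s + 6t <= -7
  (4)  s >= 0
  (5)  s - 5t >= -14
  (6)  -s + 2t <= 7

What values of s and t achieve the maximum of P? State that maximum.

Vertices and P = -2s - 11t:
  (89/26, 147/52) → P = -1973/52
  (10, 24/5) → P = -364/5
  (1, 0) → P = -2
The feasible region is unbounded (it extends along (5, 1), (1, 0)), but P strictly decreases along every unbounded feasible direction, so there is no improving ray and the maximum is attained at a vertex.

s = 1, t = 0, maximum P = -2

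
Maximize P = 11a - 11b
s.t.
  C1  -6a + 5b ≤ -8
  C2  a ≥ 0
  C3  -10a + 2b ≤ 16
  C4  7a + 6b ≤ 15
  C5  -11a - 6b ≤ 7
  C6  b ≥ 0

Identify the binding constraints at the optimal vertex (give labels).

Corner points and P = 11a - 11b:
  (123/71, 34/71) → P = 979/71
  (4/3, 0) → P = 44/3
  (15/7, 0) → P = 165/7

The maximum is at (15/7, 0). Substituting into each constraint, equality holds for C4 and C6; the remaining constraints have slack.

C4 and C6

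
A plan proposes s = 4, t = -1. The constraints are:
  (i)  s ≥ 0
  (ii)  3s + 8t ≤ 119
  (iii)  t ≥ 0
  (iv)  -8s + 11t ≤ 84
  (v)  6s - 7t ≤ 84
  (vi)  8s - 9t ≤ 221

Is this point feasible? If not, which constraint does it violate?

Constraint (iii): t = -1, which is not ≥ 0. All other constraints are satisfied.

not feasible — violates (iii)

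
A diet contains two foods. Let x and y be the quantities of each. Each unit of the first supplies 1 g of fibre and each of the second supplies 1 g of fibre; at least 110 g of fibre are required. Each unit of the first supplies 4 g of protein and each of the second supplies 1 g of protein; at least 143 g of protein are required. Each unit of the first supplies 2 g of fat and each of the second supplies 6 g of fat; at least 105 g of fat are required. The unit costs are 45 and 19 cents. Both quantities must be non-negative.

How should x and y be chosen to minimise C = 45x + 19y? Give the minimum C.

Vertices and C = 45x + 19y:
  (0, 143) → C = 2717
  (110, 0) → C = 4950
  (11, 99) → C = 2376
The feasible region is unbounded (it extends along (0, 1), (1, 0)), but C strictly increases along every unbounded feasible direction, so there is no improving ray and the minimum is attained at a vertex.

x = 11, y = 99, minimum C = 2376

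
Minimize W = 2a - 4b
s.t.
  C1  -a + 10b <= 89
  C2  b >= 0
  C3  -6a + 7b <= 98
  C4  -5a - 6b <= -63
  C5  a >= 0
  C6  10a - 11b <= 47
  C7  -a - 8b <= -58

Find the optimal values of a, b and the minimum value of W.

Feasible corners and W = 2a - 4b:
  (12/7, 127/14) → W = -230/7
  (1449/89, 937/89) → W = -850/89
  (78/17, 227/34) → W = -298/17
  (78/7, 41/7) → W = -8/7

At the optimal vertex, -a + 10b = 89 and -5a - 6b = -63.
Solving simultaneously gives a = 12/7, b = 127/14.

a = 12/7, b = 127/14, minimum W = -230/7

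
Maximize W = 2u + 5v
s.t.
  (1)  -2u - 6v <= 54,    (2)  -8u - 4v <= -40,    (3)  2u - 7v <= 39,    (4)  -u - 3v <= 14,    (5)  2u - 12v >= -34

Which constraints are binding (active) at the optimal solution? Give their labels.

(3) and (5)

Extreme points and W = 2u + 5v:
  (109/16, -29/8) → W = -9/2
  (43/13, 44/13) → W = 306/13
  (353/5, 73/5) → W = 1071/5

The maximum is at (353/5, 73/5). Substituting into each constraint, equality holds for (3) and (5); the remaining constraints have slack.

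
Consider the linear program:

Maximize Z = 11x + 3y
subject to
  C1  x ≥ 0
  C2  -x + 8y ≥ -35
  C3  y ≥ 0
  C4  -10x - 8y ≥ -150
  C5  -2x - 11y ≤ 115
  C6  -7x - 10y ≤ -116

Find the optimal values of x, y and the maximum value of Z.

Extreme points and Z = 11x + 3y:
  (0, 75/4) → Z = 225/4
  (0, 58/5) → Z = 174/5
  (13, 5/2) → Z = 301/2

The binding constraints are -10x - 8y = -150 and -7x - 10y = -116.
Solving simultaneously gives x = 13, y = 5/2.

x = 13, y = 5/2, maximum Z = 301/2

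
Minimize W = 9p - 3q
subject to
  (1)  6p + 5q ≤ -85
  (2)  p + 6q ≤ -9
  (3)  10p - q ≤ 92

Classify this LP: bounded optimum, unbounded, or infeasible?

From the feasible point (-15, 1), moving in the direction (-6, 1) keeps every constraint satisfied while W decreases without bound.

unbounded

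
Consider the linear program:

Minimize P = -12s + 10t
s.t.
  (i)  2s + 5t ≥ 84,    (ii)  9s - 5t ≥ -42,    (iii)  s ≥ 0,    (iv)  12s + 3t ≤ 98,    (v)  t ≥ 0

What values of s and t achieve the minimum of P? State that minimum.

s = 119/27, t = 406/27, minimum P = 2632/27

Extreme points and P = -12s + 10t:
  (42/11, 168/11) → P = 1176/11
  (119/27, 406/27) → P = 2632/27
  (364/87, 462/29) → P = 3164/29

At the optimal vertex, 2s + 5t = 84 and 12s + 3t = 98.
Solving simultaneously gives s = 119/27, t = 406/27.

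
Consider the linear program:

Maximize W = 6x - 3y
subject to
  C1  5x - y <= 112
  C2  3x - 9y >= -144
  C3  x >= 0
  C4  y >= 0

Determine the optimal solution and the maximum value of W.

Feasible corners and W = 6x - 3y:
  (192/7, 176/7) → W = 624/7
  (112/5, 0) → W = 672/5
  (0, 16) → W = -48
  (0, 0) → W = 0

The optimum lies where 5x - y = 112 and y = 0.
Solving simultaneously gives x = 112/5, y = 0.

x = 112/5, y = 0, maximum W = 672/5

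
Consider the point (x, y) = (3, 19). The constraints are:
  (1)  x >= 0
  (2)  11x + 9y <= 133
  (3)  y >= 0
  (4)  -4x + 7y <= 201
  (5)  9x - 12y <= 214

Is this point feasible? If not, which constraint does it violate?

Constraint (2): 11x + 9y = 204, which is not ≤ 133. All other constraints are satisfied.

not feasible — violates (2)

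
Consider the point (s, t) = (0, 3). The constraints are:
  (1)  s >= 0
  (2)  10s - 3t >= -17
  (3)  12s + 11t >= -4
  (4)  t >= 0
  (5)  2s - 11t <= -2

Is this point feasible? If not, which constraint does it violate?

(1): 0 ≥ 0 ✓
(2): -9 ≥ -17 ✓
(3): 33 ≥ -4 ✓
(4): 3 ≥ 0 ✓
(5): -33 ≤ -2 ✓

feasible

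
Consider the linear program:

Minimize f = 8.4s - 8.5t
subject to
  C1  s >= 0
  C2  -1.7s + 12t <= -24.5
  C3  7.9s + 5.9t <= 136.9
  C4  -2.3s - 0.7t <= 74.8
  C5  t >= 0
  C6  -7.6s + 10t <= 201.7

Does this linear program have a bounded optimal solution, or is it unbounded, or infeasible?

bounded optimum

Vertices and f = 8.4s - 8.5t:
  (178735/10483, 3918/10483) → f = 133461/953
  (245/17, 0) → f = 2058/17
  (1369/79, 0) → f = 57498/395
The feasible region has finitely many vertices and no improving ray; the minimum is 2058/17 at (245/17, 0).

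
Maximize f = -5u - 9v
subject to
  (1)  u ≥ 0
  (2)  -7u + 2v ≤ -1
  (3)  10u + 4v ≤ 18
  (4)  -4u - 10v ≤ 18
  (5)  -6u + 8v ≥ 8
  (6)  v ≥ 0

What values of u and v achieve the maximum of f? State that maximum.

u = 6/11, v = 31/22, maximum f = -339/22

Vertices and f = -5u - 9v:
  (5/6, 29/12) → f = -311/12
  (6/11, 31/22) → f = -339/22
  (14/13, 47/26) → f = -563/26

The optimum lies where -7u + 2v = -1 and -6u + 8v = 8.
Solving simultaneously gives u = 6/11, v = 31/22.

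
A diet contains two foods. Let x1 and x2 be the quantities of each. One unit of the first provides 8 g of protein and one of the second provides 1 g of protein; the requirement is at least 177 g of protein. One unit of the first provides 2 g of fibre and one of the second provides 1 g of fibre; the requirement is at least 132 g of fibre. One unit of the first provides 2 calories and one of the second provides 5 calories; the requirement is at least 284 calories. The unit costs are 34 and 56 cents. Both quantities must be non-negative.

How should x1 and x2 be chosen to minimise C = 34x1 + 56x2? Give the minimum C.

Feasible corners and C = 34x1 + 56x2:
  (0, 177) → C = 9912
  (142, 0) → C = 4828
  (15/2, 117) → C = 6807
  (47, 38) → C = 3726
The feasible region is unbounded (it extends along (0, 1), (1, 0)), but C strictly increases along every unbounded feasible direction, so there is no improving ray and the minimum is attained at a vertex.

x1 = 47, x2 = 38, minimum C = 3726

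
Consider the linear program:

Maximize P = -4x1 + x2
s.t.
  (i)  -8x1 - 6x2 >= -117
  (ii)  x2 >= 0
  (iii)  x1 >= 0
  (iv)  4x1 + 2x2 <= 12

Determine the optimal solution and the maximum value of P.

At the optimal vertex, x1 = 0 and 4x1 + 2x2 = 12.
Solving simultaneously gives x1 = 0, x2 = 6.

x1 = 0, x2 = 6, maximum P = 6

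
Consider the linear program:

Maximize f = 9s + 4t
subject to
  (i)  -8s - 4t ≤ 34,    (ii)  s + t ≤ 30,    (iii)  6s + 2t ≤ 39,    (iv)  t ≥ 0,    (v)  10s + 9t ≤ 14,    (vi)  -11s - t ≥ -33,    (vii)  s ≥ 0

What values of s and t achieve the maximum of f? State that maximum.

Corner points and f = 9s + 4t:
  (7/5, 0) → f = 63/5
  (0, 0) → f = 0
  (0, 14/9) → f = 56/9

The optimum lies where t = 0 and 10s + 9t = 14.
Solving simultaneously gives s = 7/5, t = 0.

s = 7/5, t = 0, maximum f = 63/5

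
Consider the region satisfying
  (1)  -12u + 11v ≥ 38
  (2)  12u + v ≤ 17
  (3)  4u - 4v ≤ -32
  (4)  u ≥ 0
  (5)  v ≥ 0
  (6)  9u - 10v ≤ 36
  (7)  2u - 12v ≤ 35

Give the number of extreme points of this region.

3

Pairwise boundary intersections that survive every other constraint:
  (9/13, 113/13)
  (0, 17)
  (0, 8)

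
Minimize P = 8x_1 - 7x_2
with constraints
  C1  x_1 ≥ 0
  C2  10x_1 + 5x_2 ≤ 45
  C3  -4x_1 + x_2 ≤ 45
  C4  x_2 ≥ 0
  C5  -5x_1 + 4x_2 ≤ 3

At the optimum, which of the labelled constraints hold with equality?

C2 and C5

Feasible corners and P = 8x_1 - 7x_2:
  (0, 0) → P = 0
  (0, 3/4) → P = -21/4
  (9/2, 0) → P = 36
  (33/13, 51/13) → P = -93/13

The minimum is at (33/13, 51/13). Substituting into each constraint, equality holds for C2 and C5; the remaining constraints have slack.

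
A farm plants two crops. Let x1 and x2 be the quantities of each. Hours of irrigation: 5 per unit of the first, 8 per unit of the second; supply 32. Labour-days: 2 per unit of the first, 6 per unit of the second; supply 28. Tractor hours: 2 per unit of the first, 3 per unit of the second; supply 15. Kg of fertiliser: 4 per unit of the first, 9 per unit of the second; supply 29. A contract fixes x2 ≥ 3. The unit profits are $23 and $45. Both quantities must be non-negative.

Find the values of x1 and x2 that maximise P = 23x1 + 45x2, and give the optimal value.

Extreme points and P = 23x1 + 45x2:
  (0, 29/9) → P = 145
  (0, 3) → P = 135
  (1/2, 3) → P = 293/2

At the optimal vertex, 4x1 + 9x2 = 29 and x2 = 3.
Solving simultaneously gives x1 = 1/2, x2 = 3.

x1 = 1/2, x2 = 3, maximum P = 293/2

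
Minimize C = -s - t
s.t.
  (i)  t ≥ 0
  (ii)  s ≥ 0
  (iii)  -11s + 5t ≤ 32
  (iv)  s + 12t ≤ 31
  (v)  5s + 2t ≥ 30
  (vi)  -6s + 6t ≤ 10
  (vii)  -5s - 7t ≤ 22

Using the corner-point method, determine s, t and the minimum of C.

s = 31, t = 0, minimum C = -31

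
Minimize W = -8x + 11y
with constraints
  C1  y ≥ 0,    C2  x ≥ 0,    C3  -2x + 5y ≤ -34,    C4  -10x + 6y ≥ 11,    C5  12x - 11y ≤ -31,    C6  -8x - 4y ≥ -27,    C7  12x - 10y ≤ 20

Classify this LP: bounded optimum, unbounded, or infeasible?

The boundaries x = 0 and 12x - 11y = -31 meet at (0, 31/11), but that point violates -2x + 5y ≤ -34. Every candidate vertex is excluded by some other constraint, so the feasible region is empty.

infeasible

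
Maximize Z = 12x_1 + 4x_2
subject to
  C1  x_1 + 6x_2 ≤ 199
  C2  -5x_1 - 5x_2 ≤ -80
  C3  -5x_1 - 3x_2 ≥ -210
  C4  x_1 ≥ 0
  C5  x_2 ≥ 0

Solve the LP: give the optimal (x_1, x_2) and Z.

Feasible corners and Z = 12x_1 + 4x_2:
  (221/9, 785/27) → Z = 11096/27
  (0, 199/6) → Z = 398/3
  (0, 16) → Z = 64
  (16, 0) → Z = 192
  (42, 0) → Z = 504

The binding constraints are -5x_1 - 3x_2 = -210 and x_2 = 0.
Solving simultaneously gives x_1 = 42, x_2 = 0.

x_1 = 42, x_2 = 0, maximum Z = 504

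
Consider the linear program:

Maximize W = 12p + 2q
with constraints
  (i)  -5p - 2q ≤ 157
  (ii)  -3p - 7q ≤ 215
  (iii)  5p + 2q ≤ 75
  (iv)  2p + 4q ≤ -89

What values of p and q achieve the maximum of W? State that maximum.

Corner points and W = 12p + 2q:
  (-669/29, -604/29) → W = -9236/29
  (-225/8, -131/16) → W = -2831/8
  (955/29, -1300/29) → W = 8860/29
  (239/8, -595/16) → W = 2273/8

p = 955/29, q = -1300/29, maximum W = 8860/29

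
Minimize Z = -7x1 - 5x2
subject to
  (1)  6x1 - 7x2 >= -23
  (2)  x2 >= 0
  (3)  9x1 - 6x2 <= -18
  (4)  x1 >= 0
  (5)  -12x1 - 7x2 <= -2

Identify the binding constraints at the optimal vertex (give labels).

Feasible corners and Z = -7x1 - 5x2:
  (4/9, 11/3) → Z = -193/9
  (0, 23/7) → Z = -115/7
  (0, 3) → Z = -15

The minimum is at (4/9, 11/3). Substituting into each constraint, equality holds for (1) and (3); the remaining constraints have slack.

(1) and (3)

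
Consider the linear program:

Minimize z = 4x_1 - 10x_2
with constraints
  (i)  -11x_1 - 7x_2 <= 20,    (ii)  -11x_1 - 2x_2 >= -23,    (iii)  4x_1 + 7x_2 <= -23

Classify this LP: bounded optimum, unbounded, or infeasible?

bounded optimum

Corner points and z = 4x_1 - 10x_2:
  (201/55, -43/5) → z = 5534/55
  (3/7, -173/49) → z = 1814/49
  (3, -5) → z = 62
The feasible region has finitely many vertices and no improving ray; the minimum is 1814/49 at (3/7, -173/49).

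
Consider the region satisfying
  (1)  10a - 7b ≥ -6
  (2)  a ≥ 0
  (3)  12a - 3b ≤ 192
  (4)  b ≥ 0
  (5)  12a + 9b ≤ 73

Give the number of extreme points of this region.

Of the 10 pairwise boundary intersections, those satisfying every inequality are:
  (0, 6/7)
  (457/174, 401/87)
  (0, 0)
  (73/12, 0)

4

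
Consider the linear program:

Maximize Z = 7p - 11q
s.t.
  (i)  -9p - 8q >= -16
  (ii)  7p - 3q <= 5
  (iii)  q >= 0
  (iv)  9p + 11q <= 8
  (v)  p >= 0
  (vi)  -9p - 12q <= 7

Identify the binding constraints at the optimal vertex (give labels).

(ii) and (iii)

Feasible corners and Z = 7p - 11q:
  (5/7, 0) → Z = 5
  (79/104, 11/104) → Z = 54/13
  (0, 0) → Z = 0
  (0, 8/11) → Z = -8

The maximum is at (5/7, 0). Substituting into each constraint, equality holds for (ii) and (iii); the remaining constraints have slack.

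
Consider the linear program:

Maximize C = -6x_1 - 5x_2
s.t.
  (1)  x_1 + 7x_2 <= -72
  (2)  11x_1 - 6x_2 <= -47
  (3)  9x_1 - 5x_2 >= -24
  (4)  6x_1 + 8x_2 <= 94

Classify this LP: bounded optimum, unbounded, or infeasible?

unbounded

From the feasible point (-91, -159), moving in the direction (-5, -9) keeps every constraint satisfied while C increases without bound.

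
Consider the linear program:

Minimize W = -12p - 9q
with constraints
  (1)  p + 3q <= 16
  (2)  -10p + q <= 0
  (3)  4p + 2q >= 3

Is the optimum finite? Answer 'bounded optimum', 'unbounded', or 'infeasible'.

From the feasible point (16/31, 160/31), moving in the direction (3, -1) keeps every constraint satisfied while W decreases without bound.

unbounded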